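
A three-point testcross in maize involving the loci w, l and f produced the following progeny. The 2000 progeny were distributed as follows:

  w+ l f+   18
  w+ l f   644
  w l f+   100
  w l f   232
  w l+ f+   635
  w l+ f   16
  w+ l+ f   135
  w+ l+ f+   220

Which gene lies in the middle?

The two most frequent reciprocal classes, w l+ f+ and w+ l f, are the parental types, so the F1 was w l+ f+ / w+ l f.
The two rarest classes, w l+ f and w+ l f+, are the double crossovers. Comparing them with the parentals, only the f allele has switched, so f is the middle locus and the order is w – f – l.

f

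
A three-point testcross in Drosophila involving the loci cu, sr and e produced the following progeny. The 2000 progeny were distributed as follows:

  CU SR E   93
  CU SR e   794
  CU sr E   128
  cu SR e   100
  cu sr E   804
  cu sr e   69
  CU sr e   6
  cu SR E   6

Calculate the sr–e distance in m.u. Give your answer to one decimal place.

8.7 m.u.

The two most frequent reciprocal classes, CU SR e and cu sr E, are the parental types, so the F1 was CU SR e / cu sr E.
The two rarest classes, CU sr e and cu SR E, are the double crossovers. Comparing them with the parentals, only the sr allele has switched, so sr is the middle locus and the order is e – sr – cu.
Crossovers in the e–sr interval produce the single-crossover classes CU SR E and cu sr e (93 + 69 = 162) plus the double crossovers (12).
RF(e–sr) = (162 + 12) / 2000 = 174/2000 = 0.0870 → 8.7 m.u.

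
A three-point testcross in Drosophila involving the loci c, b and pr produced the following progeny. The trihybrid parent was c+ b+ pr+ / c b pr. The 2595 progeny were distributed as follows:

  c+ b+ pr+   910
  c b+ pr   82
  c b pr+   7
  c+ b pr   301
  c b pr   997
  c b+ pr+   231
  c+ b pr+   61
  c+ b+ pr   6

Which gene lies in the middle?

pr

The two rarest classes, c+ b+ pr and c b pr+, are the double crossovers. Comparing them with the parentals, only the pr allele has switched, so pr is the middle locus and the order is b – pr – c.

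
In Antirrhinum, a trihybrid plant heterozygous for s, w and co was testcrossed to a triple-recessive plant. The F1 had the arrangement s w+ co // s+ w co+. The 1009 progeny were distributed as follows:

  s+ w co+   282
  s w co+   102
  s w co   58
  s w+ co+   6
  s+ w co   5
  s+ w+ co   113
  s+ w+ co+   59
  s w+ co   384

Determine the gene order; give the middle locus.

co

The two rarest classes, s w+ co+ and s+ w co, are the double crossovers. Comparing them with the parentals, only the co allele has switched, so co is the middle locus and the order is s – co – w.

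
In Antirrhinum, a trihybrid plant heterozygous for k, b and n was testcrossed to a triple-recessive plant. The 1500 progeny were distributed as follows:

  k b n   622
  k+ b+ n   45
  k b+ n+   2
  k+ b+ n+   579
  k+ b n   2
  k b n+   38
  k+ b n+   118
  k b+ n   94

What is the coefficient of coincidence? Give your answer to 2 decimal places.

0.32

The two most frequent reciprocal classes, k+ b+ n+ and k b n, are the parental types, so the F1 was k+ b+ n+ / k b n.
The two rarest classes, k b+ n+ and k+ b n, are the double crossovers. Comparing them with the parentals, only the k allele has switched, so k is the middle locus and the order is n – k – b.
n–k: (83 + 4)/1500 = 0.0580; k–b: (212 + 4)/1500 = 0.1440.
Expected DCO frequency = 0.0580 × 0.1440 ≈ 0.00835; observed = 4/1500 ≈ 0.00267.
Coefficient of coincidence = 0.00267/0.00835 ≈ 0.32.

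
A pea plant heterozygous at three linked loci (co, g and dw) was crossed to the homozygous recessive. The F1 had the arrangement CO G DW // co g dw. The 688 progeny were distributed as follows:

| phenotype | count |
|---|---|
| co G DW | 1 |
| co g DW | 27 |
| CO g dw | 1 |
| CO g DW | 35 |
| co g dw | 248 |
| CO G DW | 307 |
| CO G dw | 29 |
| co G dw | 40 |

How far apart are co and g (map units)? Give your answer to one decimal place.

11.2 map units

The two rarest classes, co G DW and CO g dw, are the double crossovers. Comparing them with the parentals, only the co allele has switched, so co is the middle locus and the order is g – co – dw.
Crossovers in the g–co interval produce the single-crossover classes CO g DW and co G dw (35 + 40 = 75) plus the double crossovers (2).
RF(g–co) = (75 + 2) / 688 = 77/688 = 0.1119 → 11.2 map units.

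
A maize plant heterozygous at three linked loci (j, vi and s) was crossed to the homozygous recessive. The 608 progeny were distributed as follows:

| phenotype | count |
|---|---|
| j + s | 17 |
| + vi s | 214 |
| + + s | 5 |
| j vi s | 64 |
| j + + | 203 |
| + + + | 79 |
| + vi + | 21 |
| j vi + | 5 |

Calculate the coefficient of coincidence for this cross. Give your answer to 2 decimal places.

The two most frequent reciprocal classes, + vi s and j + +, are the parental types, so the F1 was + vi s / j + +.
The two rarest classes, + + s and j vi +, are the double crossovers. Comparing them with the parentals, only the vi allele has switched, so vi is the middle locus and the order is s – vi – j.
s–vi: (38 + 10)/608 = 0.0789; vi–j: (143 + 10)/608 = 0.2516.
Expected DCO frequency = 0.0789 × 0.2516 ≈ 0.01985; observed = 10/608 ≈ 0.01645.
Coefficient of coincidence = 0.01645/0.01985 ≈ 0.83.

0.83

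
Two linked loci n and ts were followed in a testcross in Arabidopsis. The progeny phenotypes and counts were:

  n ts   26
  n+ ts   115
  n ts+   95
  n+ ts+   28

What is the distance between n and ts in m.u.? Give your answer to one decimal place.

The two most frequent classes, n+ ts (115) and n ts+ (95), are the parental types, so the F1 was n+ ts / n ts+.
The recombinant classes are n+ ts+ and n ts: 28 + 26 = 54.
Recombination frequency = 54/264 = 0.2045 ≈ 20.5%, i.e. 20.5 m.u.

20.5 m.u.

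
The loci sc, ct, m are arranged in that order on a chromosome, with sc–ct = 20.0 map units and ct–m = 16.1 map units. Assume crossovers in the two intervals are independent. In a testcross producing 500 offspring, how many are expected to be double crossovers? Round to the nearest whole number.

Map distances give recombination frequencies of 0.200 and 0.161 for the two intervals.
With no interference, expected double-crossover frequency = 0.200 × 0.161 = 0.03220.
Expected number = 0.03220 × 500 = 16.10 ≈ 16.

16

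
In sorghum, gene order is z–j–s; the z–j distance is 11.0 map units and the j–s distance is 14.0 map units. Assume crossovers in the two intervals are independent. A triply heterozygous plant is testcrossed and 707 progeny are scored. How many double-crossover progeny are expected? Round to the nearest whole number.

Map distances give recombination frequencies of 0.110 and 0.140 for the two intervals.
With no interference, expected double-crossover frequency = 0.110 × 0.140 = 0.01540.
Expected number = 0.01540 × 707 = 10.89 ≈ 11.

11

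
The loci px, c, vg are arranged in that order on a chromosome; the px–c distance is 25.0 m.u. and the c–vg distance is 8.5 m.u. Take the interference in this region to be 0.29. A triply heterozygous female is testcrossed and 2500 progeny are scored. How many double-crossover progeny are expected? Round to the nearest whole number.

Map distances give recombination frequencies of 0.250 and 0.085 for the two intervals.
With interference 0.29 (so coincidence = 0.71), expected double-crossover frequency = 0.250 × 0.085 × 0.71 = 0.01509.
Expected number = 0.01509 × 2500 = 37.72 ≈ 38.

38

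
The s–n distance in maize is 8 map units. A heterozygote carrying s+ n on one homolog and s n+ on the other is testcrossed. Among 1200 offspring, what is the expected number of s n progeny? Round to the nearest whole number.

48

A map distance of 8 map units corresponds to a recombination frequency of 0.080.
The F1 is s+ n / s n+, so s n is a recombinant gamete class with expected frequency r/2 = 0.080/2 = 0.0400.
Expected number = 0.0400 × 1200 = 48.00 ≈ 48.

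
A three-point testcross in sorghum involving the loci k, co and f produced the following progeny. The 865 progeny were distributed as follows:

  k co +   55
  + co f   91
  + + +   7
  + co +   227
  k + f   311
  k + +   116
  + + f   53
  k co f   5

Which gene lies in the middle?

co

The two most frequent reciprocal classes, k + f and + co +, are the parental types, so the F1 was k + f / + co +.
The two rarest classes, k co f and + + +, are the double crossovers. Comparing them with the parentals, only the co allele has switched, so co is the middle locus and the order is f – co – k.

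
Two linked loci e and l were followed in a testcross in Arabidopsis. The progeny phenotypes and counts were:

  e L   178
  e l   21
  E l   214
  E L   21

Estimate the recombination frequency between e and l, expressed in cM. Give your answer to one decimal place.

The two most frequent classes, E l (214) and e L (178), are the parental types, so the F1 was E l / e L.
The recombinant classes are E L and e l: 21 + 21 = 42.
Recombination frequency = 42/434 = 0.0968 ≈ 9.7%, i.e. 9.7 cM.

9.7 cM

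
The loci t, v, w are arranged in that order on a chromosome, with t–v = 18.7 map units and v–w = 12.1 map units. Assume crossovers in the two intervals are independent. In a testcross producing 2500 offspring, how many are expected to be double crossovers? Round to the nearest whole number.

Map distances give recombination frequencies of 0.187 and 0.121 for the two intervals.
With no interference, expected double-crossover frequency = 0.187 × 0.121 = 0.02263.
Expected number = 0.02263 × 2500 = 56.57 ≈ 57.

57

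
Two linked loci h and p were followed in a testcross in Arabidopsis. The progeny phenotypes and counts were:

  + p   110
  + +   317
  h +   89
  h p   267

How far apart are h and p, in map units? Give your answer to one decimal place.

25.4 map units

The two most frequent classes, + + (317) and h p (267), are the parental types, so the F1 was + + / h p.
The recombinant classes are + p and h +: 110 + 89 = 199.
Recombination frequency = 199/783 = 0.2542 ≈ 25.4%, i.e. 25.4 map units.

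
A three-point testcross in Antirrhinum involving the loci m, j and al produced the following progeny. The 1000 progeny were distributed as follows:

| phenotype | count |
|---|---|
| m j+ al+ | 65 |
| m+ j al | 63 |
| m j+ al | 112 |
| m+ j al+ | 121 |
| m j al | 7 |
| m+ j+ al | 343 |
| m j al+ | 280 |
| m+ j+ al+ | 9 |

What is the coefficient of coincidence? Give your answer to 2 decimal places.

0.45

The two most frequent reciprocal classes, m+ j+ al and m j al+, are the parental types, so the F1 was m+ j+ al / m j al+.
The two rarest classes, m+ j+ al+ and m j al, are the double crossovers. Comparing them with the parentals, only the al allele has switched, so al is the middle locus and the order is j – al – m.
j–al: (128 + 16)/1000 = 0.1440; al–m: (233 + 16)/1000 = 0.2490.
Expected DCO frequency = 0.1440 × 0.2490 ≈ 0.03586; observed = 16/1000 ≈ 0.01600.
Coefficient of coincidence = 0.01600/0.03586 ≈ 0.45.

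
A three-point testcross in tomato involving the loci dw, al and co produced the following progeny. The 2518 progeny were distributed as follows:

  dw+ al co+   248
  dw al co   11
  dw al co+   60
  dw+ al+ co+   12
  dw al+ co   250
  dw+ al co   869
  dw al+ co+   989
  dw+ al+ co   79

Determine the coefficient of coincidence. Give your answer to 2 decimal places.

The two most frequent reciprocal classes, dw+ al co and dw al+ co+, are the parental types, so the F1 was dw+ al co / dw al+ co+.
The two rarest classes, dw al co and dw+ al+ co+, are the double crossovers. Comparing them with the parentals, only the dw allele has switched, so dw is the middle locus and the order is al – dw – co.
al–dw: (139 + 23)/2518 = 0.0643; dw–co: (498 + 23)/2518 = 0.2069.
Expected DCO frequency = 0.0643 × 0.2069 ≈ 0.01330; observed = 23/2518 ≈ 0.00913.
Coefficient of coincidence = 0.00913/0.01330 ≈ 0.69.

0.69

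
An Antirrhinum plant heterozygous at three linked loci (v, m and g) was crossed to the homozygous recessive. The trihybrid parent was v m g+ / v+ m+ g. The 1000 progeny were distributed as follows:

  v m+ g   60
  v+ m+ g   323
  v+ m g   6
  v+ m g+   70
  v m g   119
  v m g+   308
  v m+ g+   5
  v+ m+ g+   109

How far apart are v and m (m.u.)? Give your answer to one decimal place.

14.1 m.u.

The two rarest classes, v m+ g+ and v+ m g, are the double crossovers. Comparing them with the parentals, only the m allele has switched, so m is the middle locus and the order is g – m – v.
Crossovers in the m–v interval produce the single-crossover classes v+ m g+ and v m+ g (70 + 60 = 130) plus the double crossovers (11).
RF(m–v) = (130 + 11) / 1000 = 141/1000 = 0.1410 → 14.1 m.u.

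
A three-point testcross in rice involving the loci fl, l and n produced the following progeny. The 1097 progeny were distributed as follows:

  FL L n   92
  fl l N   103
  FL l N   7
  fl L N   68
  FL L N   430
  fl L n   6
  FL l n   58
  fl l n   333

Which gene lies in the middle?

l

The two most frequent reciprocal classes, fl l n and FL L N, are the parental types, so the F1 was fl l n / FL L N.
The two rarest classes, fl L n and FL l N, are the double crossovers. Comparing them with the parentals, only the l allele has switched, so l is the middle locus and the order is fl – l – n.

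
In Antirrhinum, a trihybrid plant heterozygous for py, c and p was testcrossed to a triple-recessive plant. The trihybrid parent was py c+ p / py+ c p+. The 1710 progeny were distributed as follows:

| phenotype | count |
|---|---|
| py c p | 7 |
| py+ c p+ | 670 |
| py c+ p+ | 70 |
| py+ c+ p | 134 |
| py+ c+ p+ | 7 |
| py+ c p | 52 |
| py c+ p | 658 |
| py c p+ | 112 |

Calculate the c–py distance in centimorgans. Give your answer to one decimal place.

15.2 centimorgans

The two rarest classes, py c p and py+ c+ p+, are the double crossovers. Comparing them with the parentals, only the c allele has switched, so c is the middle locus and the order is p – c – py.
Crossovers in the c–py interval produce the single-crossover classes py+ c+ p and py c p+ (134 + 112 = 246) plus the double crossovers (14).
RF(c–py) = (246 + 14) / 1710 = 260/1710 = 0.1520 → 15.2 centimorgans.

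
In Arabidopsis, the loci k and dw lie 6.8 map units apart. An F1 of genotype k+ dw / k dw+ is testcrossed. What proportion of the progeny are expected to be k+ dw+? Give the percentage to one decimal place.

3.4%

A map distance of 6.8 map units corresponds to a recombination frequency of 0.068.
The F1 is k+ dw / k dw+, so k+ dw+ is a recombinant gamete class with expected frequency r/2 = 0.068/2 = 0.0340.
That is 0.0340 = 3.4% of the progeny.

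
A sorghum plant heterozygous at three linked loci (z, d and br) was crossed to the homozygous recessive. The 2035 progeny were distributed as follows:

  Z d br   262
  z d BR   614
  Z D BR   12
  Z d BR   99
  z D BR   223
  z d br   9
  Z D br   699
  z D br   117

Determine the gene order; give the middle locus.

The two most frequent reciprocal classes, Z D br and z d BR, are the parental types, so the F1 was Z D br / z d BR.
The two rarest classes, Z D BR and z d br, are the double crossovers. Comparing them with the parentals, only the br allele has switched, so br is the middle locus and the order is z – br – d.

br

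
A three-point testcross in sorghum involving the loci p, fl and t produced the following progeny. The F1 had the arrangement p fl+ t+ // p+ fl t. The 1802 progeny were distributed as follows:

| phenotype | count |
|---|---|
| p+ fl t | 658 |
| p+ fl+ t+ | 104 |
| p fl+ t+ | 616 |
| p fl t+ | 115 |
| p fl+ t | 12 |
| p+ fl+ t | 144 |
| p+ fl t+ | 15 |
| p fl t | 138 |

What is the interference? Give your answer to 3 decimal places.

0.368

The two rarest classes, p fl+ t and p+ fl t+, are the double crossovers. Comparing them with the parentals, only the t allele has switched, so t is the middle locus and the order is fl – t – p.
fl–t: (259 + 27)/1802 = 0.1587; t–p: (242 + 27)/1802 = 0.1493.
Expected DCO frequency = 0.1587 × 0.1493 ≈ 0.02369; observed = 27/1802 ≈ 0.01498.
Coefficient of coincidence = 0.01498/0.02369 ≈ 0.632; interference = 1 − 0.632 = 0.368.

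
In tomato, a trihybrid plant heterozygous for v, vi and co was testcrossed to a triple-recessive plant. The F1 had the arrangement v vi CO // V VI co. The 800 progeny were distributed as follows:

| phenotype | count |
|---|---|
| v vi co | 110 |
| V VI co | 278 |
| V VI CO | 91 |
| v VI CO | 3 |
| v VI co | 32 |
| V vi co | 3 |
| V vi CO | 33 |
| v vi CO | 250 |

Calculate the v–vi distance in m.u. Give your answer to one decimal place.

The two rarest classes, v VI CO and V vi co, are the double crossovers. Comparing them with the parentals, only the vi allele has switched, so vi is the middle locus and the order is v – vi – co.
Crossovers in the v–vi interval produce the single-crossover classes V vi CO and v VI co (33 + 32 = 65) plus the double crossovers (6).
RF(v–vi) = (65 + 6) / 800 = 71/800 = 0.0887 → 8.9 m.u.

8.9 m.u.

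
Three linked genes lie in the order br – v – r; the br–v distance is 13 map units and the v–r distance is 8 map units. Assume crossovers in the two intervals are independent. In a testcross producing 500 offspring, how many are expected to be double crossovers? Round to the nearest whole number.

Map distances give recombination frequencies of 0.130 and 0.080 for the two intervals.
With no interference, expected double-crossover frequency = 0.130 × 0.080 = 0.01040.
Expected number = 0.01040 × 500 = 5.20 ≈ 5.

5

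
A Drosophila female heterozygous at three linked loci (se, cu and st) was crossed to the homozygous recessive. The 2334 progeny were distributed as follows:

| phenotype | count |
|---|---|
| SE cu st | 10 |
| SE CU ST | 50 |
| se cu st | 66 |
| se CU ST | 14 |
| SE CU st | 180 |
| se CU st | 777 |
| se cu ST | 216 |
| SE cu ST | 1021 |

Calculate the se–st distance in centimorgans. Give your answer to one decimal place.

18.0 centimorgans

The two most frequent reciprocal classes, se CU st and SE cu ST, are the parental types, so the F1 was se CU st / SE cu ST.
The two rarest classes, se CU ST and SE cu st, are the double crossovers. Comparing them with the parentals, only the st allele has switched, so st is the middle locus and the order is cu – st – se.
Crossovers in the st–se interval produce the single-crossover classes SE CU st and se cu ST (180 + 216 = 396) plus the double crossovers (24).
RF(st–se) = (396 + 24) / 2334 = 420/2334 = 0.1799 → 18.0 centimorgans.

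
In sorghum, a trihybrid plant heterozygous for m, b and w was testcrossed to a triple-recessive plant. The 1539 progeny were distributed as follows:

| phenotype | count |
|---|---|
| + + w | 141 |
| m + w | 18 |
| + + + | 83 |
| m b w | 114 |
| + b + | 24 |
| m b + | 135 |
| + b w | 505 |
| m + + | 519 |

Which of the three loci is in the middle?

w

The two most frequent reciprocal classes, + b w and m + +, are the parental types, so the F1 was + b w / m + +.
The two rarest classes, + b + and m + w, are the double crossovers. Comparing them with the parentals, only the w allele has switched, so w is the middle locus and the order is m – w – b.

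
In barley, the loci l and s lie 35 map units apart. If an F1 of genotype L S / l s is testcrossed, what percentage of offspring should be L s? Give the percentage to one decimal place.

A map distance of 35 map units corresponds to a recombination frequency of 0.350.
The F1 is L S / l s, so L s is a recombinant gamete class with expected frequency r/2 = 0.350/2 = 0.1750.
That is 0.1750 = 17.5% of the progeny.

17.5%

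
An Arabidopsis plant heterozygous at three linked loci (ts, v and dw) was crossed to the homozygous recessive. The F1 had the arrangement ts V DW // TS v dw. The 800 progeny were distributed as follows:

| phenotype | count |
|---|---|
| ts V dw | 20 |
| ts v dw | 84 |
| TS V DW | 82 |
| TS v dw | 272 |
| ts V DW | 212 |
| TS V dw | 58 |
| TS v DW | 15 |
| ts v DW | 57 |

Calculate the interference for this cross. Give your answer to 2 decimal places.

The two rarest classes, ts V dw and TS v DW, are the double crossovers. Comparing them with the parentals, only the dw allele has switched, so dw is the middle locus and the order is v – dw – ts.
v–dw: (115 + 35)/800 = 0.1875; dw–ts: (166 + 35)/800 = 0.2512.
Expected DCO frequency = 0.1875 × 0.2512 ≈ 0.04710; observed = 35/800 ≈ 0.04375.
Coefficient of coincidence = 0.04375/0.04710 ≈ 0.93; interference = 1 − 0.93 = 0.07.

0.07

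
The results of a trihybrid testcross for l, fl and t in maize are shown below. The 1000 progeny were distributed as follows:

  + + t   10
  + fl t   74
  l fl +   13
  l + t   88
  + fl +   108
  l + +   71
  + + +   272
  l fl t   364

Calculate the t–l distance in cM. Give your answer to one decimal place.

The two most frequent reciprocal classes, l fl t and + + +, are the parental types, so the F1 was l fl t / + + +.
The two rarest classes, l fl + and + + t, are the double crossovers. Comparing them with the parentals, only the t allele has switched, so t is the middle locus and the order is l – t – fl.
Crossovers in the l–t interval produce the single-crossover classes + fl t and l + + (74 + 71 = 145) plus the double crossovers (23).
RF(l–t) = (145 + 23) / 1000 = 168/1000 = 0.1680 → 16.8 cM.

16.8 cM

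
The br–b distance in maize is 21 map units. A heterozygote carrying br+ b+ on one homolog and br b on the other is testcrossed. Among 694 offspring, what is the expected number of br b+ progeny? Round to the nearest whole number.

A map distance of 21 map units corresponds to a recombination frequency of 0.210.
The F1 is br+ b+ / br b, so br b+ is a recombinant gamete class with expected frequency r/2 = 0.210/2 = 0.1050.
Expected number = 0.1050 × 694 = 72.87 ≈ 73.

73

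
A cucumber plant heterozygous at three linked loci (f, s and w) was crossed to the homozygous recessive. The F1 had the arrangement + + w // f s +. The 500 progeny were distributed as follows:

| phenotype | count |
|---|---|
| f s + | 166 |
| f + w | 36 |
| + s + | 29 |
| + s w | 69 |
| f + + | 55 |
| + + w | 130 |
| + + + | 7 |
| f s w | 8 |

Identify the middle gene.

w

The two rarest classes, + + + and f s w, are the double crossovers. Comparing them with the parentals, only the w allele has switched, so w is the middle locus and the order is f – w – s.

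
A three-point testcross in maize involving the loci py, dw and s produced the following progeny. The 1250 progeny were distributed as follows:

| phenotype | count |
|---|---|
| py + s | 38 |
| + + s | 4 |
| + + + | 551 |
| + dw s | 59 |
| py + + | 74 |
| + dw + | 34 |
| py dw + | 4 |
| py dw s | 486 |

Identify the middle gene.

s

The two most frequent reciprocal classes, py dw s and + + +, are the parental types, so the F1 was py dw s / + + +.
The two rarest classes, py dw + and + + s, are the double crossovers. Comparing them with the parentals, only the s allele has switched, so s is the middle locus and the order is py – s – dw.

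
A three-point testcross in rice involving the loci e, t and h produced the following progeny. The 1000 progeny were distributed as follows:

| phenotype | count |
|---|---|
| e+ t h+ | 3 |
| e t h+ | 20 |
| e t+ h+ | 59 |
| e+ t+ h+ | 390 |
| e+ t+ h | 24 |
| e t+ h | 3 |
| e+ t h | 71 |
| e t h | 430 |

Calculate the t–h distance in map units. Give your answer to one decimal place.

5.0 map units

The two most frequent reciprocal classes, e+ t+ h+ and e t h, are the parental types, so the F1 was e+ t+ h+ / e t h.
The two rarest classes, e+ t h+ and e t+ h, are the double crossovers. Comparing them with the parentals, only the t allele has switched, so t is the middle locus and the order is h – t – e.
Crossovers in the h–t interval produce the single-crossover classes e+ t+ h and e t h+ (24 + 20 = 44) plus the double crossovers (6).
RF(h–t) = (44 + 6) / 1000 = 50/1000 = 0.0500 → 5.0 map units.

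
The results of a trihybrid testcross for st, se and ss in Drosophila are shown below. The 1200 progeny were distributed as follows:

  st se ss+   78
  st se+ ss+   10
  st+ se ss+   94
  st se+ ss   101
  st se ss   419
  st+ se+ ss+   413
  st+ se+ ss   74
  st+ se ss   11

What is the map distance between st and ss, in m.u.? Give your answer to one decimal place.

The two most frequent reciprocal classes, st+ se+ ss+ and st se ss, are the parental types, so the F1 was st+ se+ ss+ / st se ss.
The two rarest classes, st se+ ss+ and st+ se ss, are the double crossovers. Comparing them with the parentals, only the st allele has switched, so st is the middle locus and the order is ss – st – se.
Crossovers in the ss–st interval produce the single-crossover classes st+ se+ ss and st se ss+ (74 + 78 = 152) plus the double crossovers (21).
RF(ss–st) = (152 + 21) / 1200 = 173/1200 = 0.1442 → 14.4 m.u.

14.4 m.u.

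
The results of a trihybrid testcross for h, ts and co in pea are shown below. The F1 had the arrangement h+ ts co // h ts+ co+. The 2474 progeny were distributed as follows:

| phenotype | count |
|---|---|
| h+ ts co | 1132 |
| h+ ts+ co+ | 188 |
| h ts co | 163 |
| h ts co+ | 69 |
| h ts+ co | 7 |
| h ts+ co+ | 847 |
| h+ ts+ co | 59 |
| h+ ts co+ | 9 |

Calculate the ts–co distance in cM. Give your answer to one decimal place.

5.8 cM

The two rarest classes, h+ ts co+ and h ts+ co, are the double crossovers. Comparing them with the parentals, only the co allele has switched, so co is the middle locus and the order is ts – co – h.
Crossovers in the ts–co interval produce the single-crossover classes h+ ts+ co and h ts co+ (59 + 69 = 128) plus the double crossovers (16).
RF(ts–co) = (128 + 16) / 2474 = 144/2474 = 0.0582 → 5.8 cM.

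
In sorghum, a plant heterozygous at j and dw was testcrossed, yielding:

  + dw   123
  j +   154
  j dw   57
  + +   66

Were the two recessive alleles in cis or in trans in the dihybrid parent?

trans

The two most frequent classes are + dw (123) and j + (154); these are the parental (non-recombinant) types.
So the F1 carried + dw on one chromosome and j + on the other — the recessive alleles are on opposite chromosomes (trans / repulsion).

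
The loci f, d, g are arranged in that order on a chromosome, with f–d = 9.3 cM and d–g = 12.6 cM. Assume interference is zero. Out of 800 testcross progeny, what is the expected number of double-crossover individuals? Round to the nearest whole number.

Map distances give recombination frequencies of 0.093 and 0.126 for the two intervals.
With no interference, expected double-crossover frequency = 0.093 × 0.126 = 0.01172.
Expected number = 0.01172 × 800 = 9.37 ≈ 9.

9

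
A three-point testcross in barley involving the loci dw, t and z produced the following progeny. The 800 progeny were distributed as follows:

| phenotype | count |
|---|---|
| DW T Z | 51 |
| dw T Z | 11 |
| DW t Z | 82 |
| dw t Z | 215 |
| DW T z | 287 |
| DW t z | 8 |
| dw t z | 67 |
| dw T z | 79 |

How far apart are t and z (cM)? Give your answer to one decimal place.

17.1 cM

The two most frequent reciprocal classes, DW T z and dw t Z, are the parental types, so the F1 was DW T z / dw t Z.
The two rarest classes, DW t z and dw T Z, are the double crossovers. Comparing them with the parentals, only the t allele has switched, so t is the middle locus and the order is dw – t – z.
Crossovers in the t–z interval produce the single-crossover classes DW T Z and dw t z (51 + 67 = 118) plus the double crossovers (19).
RF(t–z) = (118 + 19) / 800 = 137/800 = 0.1713 → 17.1 cM.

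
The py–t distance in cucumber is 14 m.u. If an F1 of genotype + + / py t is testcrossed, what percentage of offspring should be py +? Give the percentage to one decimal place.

7.0%

A map distance of 14 m.u. corresponds to a recombination frequency of 0.140.
The F1 is + + / py t, so py + is a recombinant gamete class with expected frequency r/2 = 0.140/2 = 0.0700.
That is 0.0700 = 7.0% of the progeny.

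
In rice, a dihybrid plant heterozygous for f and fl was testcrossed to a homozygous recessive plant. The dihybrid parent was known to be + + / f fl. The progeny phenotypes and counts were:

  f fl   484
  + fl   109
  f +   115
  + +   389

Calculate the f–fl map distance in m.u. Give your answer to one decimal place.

The recombinant classes are + fl and f +: 109 + 115 = 224.
Recombination frequency = 224/1097 = 0.2042 ≈ 20.4%, i.e. 20.4 m.u.

20.4 m.u.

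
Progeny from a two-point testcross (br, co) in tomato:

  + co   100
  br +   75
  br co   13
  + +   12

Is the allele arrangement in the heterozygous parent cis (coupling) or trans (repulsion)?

The two most frequent classes are + co (100) and br + (75); these are the parental (non-recombinant) types.
So the F1 carried + co on one chromosome and br + on the other — the recessive alleles are on opposite chromosomes (trans / repulsion).

trans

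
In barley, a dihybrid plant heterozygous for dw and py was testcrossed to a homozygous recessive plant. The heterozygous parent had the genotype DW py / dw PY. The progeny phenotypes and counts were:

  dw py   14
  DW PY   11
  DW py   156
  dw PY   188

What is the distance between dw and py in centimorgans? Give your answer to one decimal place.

The recombinant classes are DW PY and dw py: 11 + 14 = 25.
Recombination frequency = 25/369 = 0.0678 ≈ 6.8%, i.e. 6.8 centimorgans.

6.8 centimorgans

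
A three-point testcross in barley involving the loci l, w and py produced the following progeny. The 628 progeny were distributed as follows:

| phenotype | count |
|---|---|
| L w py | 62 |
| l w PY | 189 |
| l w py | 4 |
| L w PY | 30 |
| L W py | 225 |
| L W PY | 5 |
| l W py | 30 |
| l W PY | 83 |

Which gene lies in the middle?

The two most frequent reciprocal classes, L W py and l w PY, are the parental types, so the F1 was L W py / l w PY.
The two rarest classes, L W PY and l w py, are the double crossovers. Comparing them with the parentals, only the py allele has switched, so py is the middle locus and the order is l – py – w.

py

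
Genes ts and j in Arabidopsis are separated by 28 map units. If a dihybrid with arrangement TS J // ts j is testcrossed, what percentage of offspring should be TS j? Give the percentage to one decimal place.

A map distance of 28 map units corresponds to a recombination frequency of 0.280.
The F1 is TS J / ts j, so TS j is a recombinant gamete class with expected frequency r/2 = 0.280/2 = 0.1400.
That is 0.1400 = 14.0% of the progeny.

14.0%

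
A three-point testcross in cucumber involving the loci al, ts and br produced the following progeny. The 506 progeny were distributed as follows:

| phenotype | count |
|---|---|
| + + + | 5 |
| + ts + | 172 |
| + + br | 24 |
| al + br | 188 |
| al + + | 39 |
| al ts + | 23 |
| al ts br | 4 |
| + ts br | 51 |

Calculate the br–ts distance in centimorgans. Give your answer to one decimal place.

19.6 centimorgans

The two most frequent reciprocal classes, + ts + and al + br, are the parental types, so the F1 was + ts + / al + br.
The two rarest classes, + + + and al ts br, are the double crossovers. Comparing them with the parentals, only the ts allele has switched, so ts is the middle locus and the order is al – ts – br.
Crossovers in the ts–br interval produce the single-crossover classes + ts br and al + + (51 + 39 = 90) plus the double crossovers (9).
RF(ts–br) = (90 + 9) / 506 = 99/506 = 0.1957 → 19.6 centimorgans.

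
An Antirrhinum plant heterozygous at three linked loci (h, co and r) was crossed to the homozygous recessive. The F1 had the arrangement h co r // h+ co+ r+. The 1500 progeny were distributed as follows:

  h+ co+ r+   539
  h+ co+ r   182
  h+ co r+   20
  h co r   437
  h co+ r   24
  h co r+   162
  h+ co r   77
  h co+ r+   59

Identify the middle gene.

The two rarest classes, h co+ r and h+ co r+, are the double crossovers. Comparing them with the parentals, only the co allele has switched, so co is the middle locus and the order is h – co – r.

co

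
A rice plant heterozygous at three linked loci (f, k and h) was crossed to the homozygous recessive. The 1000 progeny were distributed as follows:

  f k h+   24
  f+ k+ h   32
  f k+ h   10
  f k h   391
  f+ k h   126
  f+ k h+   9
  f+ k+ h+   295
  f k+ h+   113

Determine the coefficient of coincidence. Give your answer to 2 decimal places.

The two most frequent reciprocal classes, f k h and f+ k+ h+, are the parental types, so the F1 was f k h / f+ k+ h+.
The two rarest classes, f k+ h and f+ k h+, are the double crossovers. Comparing them with the parentals, only the k allele has switched, so k is the middle locus and the order is h – k – f.
h–k: (56 + 19)/1000 = 0.0750; k–f: (239 + 19)/1000 = 0.2580.
Expected DCO frequency = 0.0750 × 0.2580 ≈ 0.01935; observed = 19/1000 ≈ 0.01900.
Coefficient of coincidence = 0.01900/0.01935 ≈ 0.98.

0.98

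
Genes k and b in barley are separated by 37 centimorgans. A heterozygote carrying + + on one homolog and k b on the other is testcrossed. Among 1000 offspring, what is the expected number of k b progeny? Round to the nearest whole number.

A map distance of 37 centimorgans corresponds to a recombination frequency of 0.370.
The F1 is + + / k b, so k b is a parental gamete class with expected frequency (1 − r)/2 = 0.630/2 = 0.3150.
Expected number = 0.3150 × 1000 = 315.00 ≈ 315.

315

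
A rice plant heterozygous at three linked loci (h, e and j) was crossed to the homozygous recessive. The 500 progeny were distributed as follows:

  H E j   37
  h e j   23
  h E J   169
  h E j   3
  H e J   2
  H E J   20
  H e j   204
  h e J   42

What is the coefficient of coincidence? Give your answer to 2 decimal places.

The two most frequent reciprocal classes, H e j and h E J, are the parental types, so the F1 was H e j / h E J.
The two rarest classes, H e J and h E j, are the double crossovers. Comparing them with the parentals, only the j allele has switched, so j is the middle locus and the order is e – j – h.
e–j: (79 + 5)/500 = 0.1680; j–h: (43 + 5)/500 = 0.0960.
Expected DCO frequency = 0.1680 × 0.0960 ≈ 0.01613; observed = 5/500 ≈ 0.01000.
Coefficient of coincidence = 0.01000/0.01613 ≈ 0.62.

0.62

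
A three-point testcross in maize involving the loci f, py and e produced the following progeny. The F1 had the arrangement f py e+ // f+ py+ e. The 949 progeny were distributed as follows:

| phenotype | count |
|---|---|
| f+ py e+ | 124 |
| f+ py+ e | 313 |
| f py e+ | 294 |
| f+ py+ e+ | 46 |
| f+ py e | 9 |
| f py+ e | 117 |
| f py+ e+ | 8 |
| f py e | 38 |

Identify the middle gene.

py

The two rarest classes, f py+ e+ and f+ py e, are the double crossovers. Comparing them with the parentals, only the py allele has switched, so py is the middle locus and the order is f – py – e.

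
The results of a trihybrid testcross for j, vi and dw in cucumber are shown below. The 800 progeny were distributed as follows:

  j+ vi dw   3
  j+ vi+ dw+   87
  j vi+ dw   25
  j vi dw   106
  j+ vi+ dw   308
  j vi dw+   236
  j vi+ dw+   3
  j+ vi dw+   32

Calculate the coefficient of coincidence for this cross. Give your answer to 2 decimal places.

0.38

The two most frequent reciprocal classes, j+ vi+ dw and j vi dw+, are the parental types, so the F1 was j+ vi+ dw / j vi dw+.
The two rarest classes, j+ vi dw and j vi+ dw+, are the double crossovers. Comparing them with the parentals, only the vi allele has switched, so vi is the middle locus and the order is dw – vi – j.
dw–vi: (193 + 6)/800 = 0.2487; vi–j: (57 + 6)/800 = 0.0788.
Expected DCO frequency = 0.2487 × 0.0788 ≈ 0.01960; observed = 6/800 ≈ 0.00750.
Coefficient of coincidence = 0.00750/0.01960 ≈ 0.38.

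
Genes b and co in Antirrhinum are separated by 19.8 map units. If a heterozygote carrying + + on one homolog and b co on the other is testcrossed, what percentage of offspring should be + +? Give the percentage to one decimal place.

A map distance of 19.8 map units corresponds to a recombination frequency of 0.198.
The F1 is + + / b co, so + + is a parental gamete class with expected frequency (1 − r)/2 = 0.802/2 = 0.4010.
That is 0.4010 = 40.1% of the progeny.

40.1%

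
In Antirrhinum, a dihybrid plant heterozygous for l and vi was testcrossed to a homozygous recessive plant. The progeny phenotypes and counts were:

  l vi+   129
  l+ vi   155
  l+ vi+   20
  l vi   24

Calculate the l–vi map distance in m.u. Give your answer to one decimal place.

13.4 m.u.

The two most frequent classes, l+ vi (155) and l vi+ (129), are the parental types, so the F1 was l+ vi / l vi+.
The recombinant classes are l+ vi+ and l vi: 20 + 24 = 44.
Recombination frequency = 44/328 = 0.1341 ≈ 13.4%, i.e. 13.4 m.u.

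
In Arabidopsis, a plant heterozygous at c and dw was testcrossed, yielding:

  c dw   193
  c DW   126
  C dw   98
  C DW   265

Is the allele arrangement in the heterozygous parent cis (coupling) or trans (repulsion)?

cis

The two most frequent classes are C DW (265) and c dw (193); these are the parental (non-recombinant) types.
So the F1 carried C DW on one chromosome and c dw on the other — the recessive alleles are on the same chromosome (cis / coupling).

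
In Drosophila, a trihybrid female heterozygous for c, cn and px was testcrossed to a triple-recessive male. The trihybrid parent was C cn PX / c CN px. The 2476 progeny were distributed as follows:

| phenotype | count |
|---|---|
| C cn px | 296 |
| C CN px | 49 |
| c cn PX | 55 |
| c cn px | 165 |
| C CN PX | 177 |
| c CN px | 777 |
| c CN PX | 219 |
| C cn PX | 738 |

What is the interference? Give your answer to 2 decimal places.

The two rarest classes, c cn PX and C CN px, are the double crossovers. Comparing them with the parentals, only the c allele has switched, so c is the middle locus and the order is px – c – cn.
px–c: (515 + 104)/2476 = 0.2500; c–cn: (342 + 104)/2476 = 0.1801.
Expected DCO frequency = 0.2500 × 0.1801 ≈ 0.04503; observed = 104/2476 ≈ 0.04200.
Coefficient of coincidence = 0.04200/0.04503 ≈ 0.93; interference = 1 − 0.93 = 0.07.

0.07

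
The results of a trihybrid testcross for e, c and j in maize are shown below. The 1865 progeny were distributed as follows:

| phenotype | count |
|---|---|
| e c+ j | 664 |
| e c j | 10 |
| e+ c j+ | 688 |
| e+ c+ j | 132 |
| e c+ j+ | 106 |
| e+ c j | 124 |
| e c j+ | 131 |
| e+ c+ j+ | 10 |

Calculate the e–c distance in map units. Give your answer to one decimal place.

15.2 map units

The two most frequent reciprocal classes, e c+ j and e+ c j+, are the parental types, so the F1 was e c+ j / e+ c j+.
The two rarest classes, e c j and e+ c+ j+, are the double crossovers. Comparing them with the parentals, only the c allele has switched, so c is the middle locus and the order is e – c – j.
Crossovers in the e–c interval produce the single-crossover classes e+ c+ j and e c j+ (132 + 131 = 263) plus the double crossovers (20).
RF(e–c) = (263 + 20) / 1865 = 283/1865 = 0.1517 → 15.2 map units.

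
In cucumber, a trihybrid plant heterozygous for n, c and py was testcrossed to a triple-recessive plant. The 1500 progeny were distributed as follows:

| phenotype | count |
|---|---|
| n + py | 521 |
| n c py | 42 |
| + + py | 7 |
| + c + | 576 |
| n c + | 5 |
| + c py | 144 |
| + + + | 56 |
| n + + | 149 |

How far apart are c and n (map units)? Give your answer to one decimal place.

The two most frequent reciprocal classes, n + py and + c +, are the parental types, so the F1 was n + py / + c +.
The two rarest classes, + + py and n c +, are the double crossovers. Comparing them with the parentals, only the n allele has switched, so n is the middle locus and the order is py – n – c.
Crossovers in the n–c interval produce the single-crossover classes n c py and + + + (42 + 56 = 98) plus the double crossovers (12).
RF(n–c) = (98 + 12) / 1500 = 110/1500 = 0.0733 → 7.3 map units.

7.3 map units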